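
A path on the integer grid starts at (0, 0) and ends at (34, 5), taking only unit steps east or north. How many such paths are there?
Number of paths = 575757

A monotone lattice path from (0, 0) to (34, 5) consists of 34 east steps and 5 north steps in some order, so it is determined by which 34 of the 39 steps are east. The count is C(39, 34) = 575757.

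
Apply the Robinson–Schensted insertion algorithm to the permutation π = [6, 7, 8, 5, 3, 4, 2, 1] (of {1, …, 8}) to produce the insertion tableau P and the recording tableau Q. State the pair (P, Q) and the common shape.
P = [1, 4, 8] / [2, 7] / [3] / [5] / [6];  Q = [1, 2, 3] / [4, 6] / [5] / [7] / [8];  common shape = (3, 2, 1, 1, 1)

Row-insert the values π_1, π_2, … into P one at a time, bumping the leftmost entry strictly greater than the inserted value down to the next row. The recording tableau Q records, in position (i, j), the step at which that cell was added to P.
  Insert 6 (step 1): P = [6];  Q = [1]
  Insert 7 (step 2): P = [6, 7];  Q = [1, 2]
  Insert 8 (step 3): P = [6, 7, 8];  Q = [1, 2, 3]
  Insert 5 (step 4): P = [5, 7, 8] / [6];  Q = [1, 2, 3] / [4]
  Insert 3 (step 5): P = [3, 7, 8] / [5] / [6];  Q = [1, 2, 3] / [4] / [5]
  Insert 4 (step 6): P = [3, 4, 8] / [5, 7] / [6];  Q = [1, 2, 3] / [4, 6] / [5]
  Insert 2 (step 7): P = [2, 4, 8] / [3, 7] / [5] / [6];  Q = [1, 2, 3] / [4, 6] / [5] / [7]
  Insert 1 (step 8): P = [1, 4, 8] / [2, 7] / [3] / [5] / [6];  Q = [1, 2, 3] / [4, 6] / [5] / [7] / [8]
Final shape: (3, 2, 1, 1, 1).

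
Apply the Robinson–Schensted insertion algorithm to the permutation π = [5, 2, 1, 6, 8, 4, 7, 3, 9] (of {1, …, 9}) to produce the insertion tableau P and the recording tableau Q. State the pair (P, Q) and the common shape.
P = [1, 3, 7, 9] / [2, 4, 8] / [5, 6];  Q = [1, 4, 5, 9] / [2, 6, 7] / [3, 8];  common shape = (4, 3, 2)

Row-insert the values π_1, π_2, … into P one at a time, bumping the leftmost entry strictly greater than the inserted value down to the next row. The recording tableau Q records, in position (i, j), the step at which that cell was added to P.
  Insert 5 (step 1): P = [5];  Q = [1]
  Insert 2 (step 2): P = [2] / [5];  Q = [1] / [2]
  Insert 1 (step 3): P = [1] / [2] / [5];  Q = [1] / [2] / [3]
  Insert 6 (step 4): P = [1, 6] / [2] / [5];  Q = [1, 4] / [2] / [3]
  Insert 8 (step 5): P = [1, 6, 8] / [2] / [5];  Q = [1, 4, 5] / [2] / [3]
  Insert 4 (step 6): P = [1, 4, 8] / [2, 6] / [5];  Q = [1, 4, 5] / [2, 6] / [3]
  Insert 7 (step 7): P = [1, 4, 7] / [2, 6, 8] / [5];  Q = [1, 4, 5] / [2, 6, 7] / [3]
  Insert 3 (step 8): P = [1, 3, 7] / [2, 4, 8] / [5, 6];  Q = [1, 4, 5] / [2, 6, 7] / [3, 8]
  Insert 9 (step 9): P = [1, 3, 7, 9] / [2, 4, 8] / [5, 6];  Q = [1, 4, 5, 9] / [2, 6, 7] / [3, 8]
Final shape: (4, 3, 2).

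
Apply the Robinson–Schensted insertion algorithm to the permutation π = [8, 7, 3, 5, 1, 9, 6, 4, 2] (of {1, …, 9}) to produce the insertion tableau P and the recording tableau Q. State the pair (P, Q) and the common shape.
P = [1, 2, 6] / [3, 4] / [5, 9] / [7] / [8];  Q = [1, 4, 6] / [2, 7] / [3, 8] / [5] / [9];  common shape = (3, 2, 2, 1, 1)

Row-insert the values π_1, π_2, … into P one at a time, bumping the leftmost entry strictly greater than the inserted value down to the next row. The recording tableau Q records, in position (i, j), the step at which that cell was added to P.
  Insert 8 (step 1): P = [8];  Q = [1]
  Insert 7 (step 2): P = [7] / [8];  Q = [1] / [2]
  Insert 3 (step 3): P = [3] / [7] / [8];  Q = [1] / [2] / [3]
  Insert 5 (step 4): P = [3, 5] / [7] / [8];  Q = [1, 4] / [2] / [3]
  Insert 1 (step 5): P = [1, 5] / [3] / [7] / [8];  Q = [1, 4] / [2] / [3] / [5]
  Insert 9 (step 6): P = [1, 5, 9] / [3] / [7] / [8];  Q = [1, 4, 6] / [2] / [3] / [5]
  Insert 6 (step 7): P = [1, 5, 6] / [3, 9] / [7] / [8];  Q = [1, 4, 6] / [2, 7] / [3] / [5]
  Insert 4 (step 8): P = [1, 4, 6] / [3, 5] / [7, 9] / [8];  Q = [1, 4, 6] / [2, 7] / [3, 8] / [5]
  Insert 2 (step 9): P = [1, 2, 6] / [3, 4] / [5, 9] / [7] / [8];  Q = [1, 4, 6] / [2, 7] / [3, 8] / [5] / [9]
Final shape: (3, 2, 2, 1, 1).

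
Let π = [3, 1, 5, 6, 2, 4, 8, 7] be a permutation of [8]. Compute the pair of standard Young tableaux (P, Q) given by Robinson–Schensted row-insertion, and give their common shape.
P = [1, 2, 4, 7] / [3, 5, 6, 8];  Q = [1, 3, 4, 7] / [2, 5, 6, 8];  common shape = (4, 4)

Row-insert the values π_1, π_2, … into P one at a time, bumping the leftmost entry strictly greater than the inserted value down to the next row. The recording tableau Q records, in position (i, j), the step at which that cell was added to P.
  Insert 3 (step 1): P = [3];  Q = [1]
  Insert 1 (step 2): P = [1] / [3];  Q = [1] / [2]
  Insert 5 (step 3): P = [1, 5] / [3];  Q = [1, 3] / [2]
  Insert 6 (step 4): P = [1, 5, 6] / [3];  Q = [1, 3, 4] / [2]
  Insert 2 (step 5): P = [1, 2, 6] / [3, 5];  Q = [1, 3, 4] / [2, 5]
  Insert 4 (step 6): P = [1, 2, 4] / [3, 5, 6];  Q = [1, 3, 4] / [2, 5, 6]
  Insert 8 (step 7): P = [1, 2, 4, 8] / [3, 5, 6];  Q = [1, 3, 4, 7] / [2, 5, 6]
  Insert 7 (step 8): P = [1, 2, 4, 7] / [3, 5, 6, 8];  Q = [1, 3, 4, 7] / [2, 5, 6, 8]
Final shape: (4, 4).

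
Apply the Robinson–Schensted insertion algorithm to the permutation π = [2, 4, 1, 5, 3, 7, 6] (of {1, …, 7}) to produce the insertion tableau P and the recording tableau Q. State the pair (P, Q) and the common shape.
P = [1, 3, 5, 6] / [2, 4, 7];  Q = [1, 2, 4, 6] / [3, 5, 7];  common shape = (4, 3)

Row-insert the values π_1, π_2, … into P one at a time, bumping the leftmost entry strictly greater than the inserted value down to the next row. The recording tableau Q records, in position (i, j), the step at which that cell was added to P.
  Insert 2 (step 1): P = [2];  Q = [1]
  Insert 4 (step 2): P = [2, 4];  Q = [1, 2]
  Insert 1 (step 3): P = [1, 4] / [2];  Q = [1, 2] / [3]
  Insert 5 (step 4): P = [1, 4, 5] / [2];  Q = [1, 2, 4] / [3]
  Insert 3 (step 5): P = [1, 3, 5] / [2, 4];  Q = [1, 2, 4] / [3, 5]
  Insert 7 (step 6): P = [1, 3, 5, 7] / [2, 4];  Q = [1, 2, 4, 6] / [3, 5]
  Insert 6 (step 7): P = [1, 3, 5, 6] / [2, 4, 7];  Q = [1, 2, 4, 6] / [3, 5, 7]
Final shape: (4, 3).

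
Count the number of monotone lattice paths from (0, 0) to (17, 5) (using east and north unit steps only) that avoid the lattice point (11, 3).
Number of paths = 16142

Total paths from (0, 0) to (17, 5): C(22, 17) = 26334. Paths through (11, 3): (paths (0, 0) → (11, 3)) × (paths (11, 3) → (17, 5)) = C(14, 11) · C(8, 6) = 364 · 28 = 10192. Avoidance count = 26334 − 10192 = 16142.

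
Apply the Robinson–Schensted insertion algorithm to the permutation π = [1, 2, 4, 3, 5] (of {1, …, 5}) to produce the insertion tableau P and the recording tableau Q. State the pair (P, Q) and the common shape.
P = [1, 2, 3, 5] / [4];  Q = [1, 2, 3, 5] / [4];  common shape = (4, 1)

Row-insert the values π_1, π_2, … into P one at a time, bumping the leftmost entry strictly greater than the inserted value down to the next row. The recording tableau Q records, in position (i, j), the step at which that cell was added to P.
  Insert 1 (step 1): P = [1];  Q = [1]
  Insert 2 (step 2): P = [1, 2];  Q = [1, 2]
  Insert 4 (step 3): P = [1, 2, 4];  Q = [1, 2, 3]
  Insert 3 (step 4): P = [1, 2, 3] / [4];  Q = [1, 2, 3] / [4]
  Insert 5 (step 5): P = [1, 2, 3, 5] / [4];  Q = [1, 2, 3, 5] / [4]
Final shape: (4, 1).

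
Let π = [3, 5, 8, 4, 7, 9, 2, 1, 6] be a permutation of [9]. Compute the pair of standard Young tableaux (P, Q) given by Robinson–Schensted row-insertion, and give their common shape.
P = [1, 4, 6, 9] / [2, 7] / [3, 8] / [5];  Q = [1, 2, 3, 6] / [4, 5] / [7, 9] / [8];  common shape = (4, 2, 2, 1)

Row-insert the values π_1, π_2, … into P one at a time, bumping the leftmost entry strictly greater than the inserted value down to the next row. The recording tableau Q records, in position (i, j), the step at which that cell was added to P.
  Insert 3 (step 1): P = [3];  Q = [1]
  Insert 5 (step 2): P = [3, 5];  Q = [1, 2]
  Insert 8 (step 3): P = [3, 5, 8];  Q = [1, 2, 3]
  Insert 4 (step 4): P = [3, 4, 8] / [5];  Q = [1, 2, 3] / [4]
  Insert 7 (step 5): P = [3, 4, 7] / [5, 8];  Q = [1, 2, 3] / [4, 5]
  Insert 9 (step 6): P = [3, 4, 7, 9] / [5, 8];  Q = [1, 2, 3, 6] / [4, 5]
  Insert 2 (step 7): P = [2, 4, 7, 9] / [3, 8] / [5];  Q = [1, 2, 3, 6] / [4, 5] / [7]
  Insert 1 (step 8): P = [1, 4, 7, 9] / [2, 8] / [3] / [5];  Q = [1, 2, 3, 6] / [4, 5] / [7] / [8]
  Insert 6 (step 9): P = [1, 4, 6, 9] / [2, 7] / [3, 8] / [5];  Q = [1, 2, 3, 6] / [4, 5] / [7, 9] / [8]
Final shape: (4, 2, 2, 1).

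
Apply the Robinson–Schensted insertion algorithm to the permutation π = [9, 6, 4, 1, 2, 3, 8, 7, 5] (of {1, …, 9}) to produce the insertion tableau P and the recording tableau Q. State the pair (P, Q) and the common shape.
P = [1, 2, 3, 5] / [4, 7] / [6, 8] / [9];  Q = [1, 5, 6, 7] / [2, 8] / [3, 9] / [4];  common shape = (4, 2, 2, 1)

Row-insert the values π_1, π_2, … into P one at a time, bumping the leftmost entry strictly greater than the inserted value down to the next row. The recording tableau Q records, in position (i, j), the step at which that cell was added to P.
  Insert 9 (step 1): P = [9];  Q = [1]
  Insert 6 (step 2): P = [6] / [9];  Q = [1] / [2]
  Insert 4 (step 3): P = [4] / [6] / [9];  Q = [1] / [2] / [3]
  Insert 1 (step 4): P = [1] / [4] / [6] / [9];  Q = [1] / [2] / [3] / [4]
  Insert 2 (step 5): P = [1, 2] / [4] / [6] / [9];  Q = [1, 5] / [2] / [3] / [4]
  Insert 3 (step 6): P = [1, 2, 3] / [4] / [6] / [9];  Q = [1, 5, 6] / [2] / [3] / [4]
  Insert 8 (step 7): P = [1, 2, 3, 8] / [4] / [6] / [9];  Q = [1, 5, 6, 7] / [2] / [3] / [4]
  Insert 7 (step 8): P = [1, 2, 3, 7] / [4, 8] / [6] / [9];  Q = [1, 5, 6, 7] / [2, 8] / [3] / [4]
  Insert 5 (step 9): P = [1, 2, 3, 5] / [4, 7] / [6, 8] / [9];  Q = [1, 5, 6, 7] / [2, 8] / [3, 9] / [4]
Final shape: (4, 2, 2, 1).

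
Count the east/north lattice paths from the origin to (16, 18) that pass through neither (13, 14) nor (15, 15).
Number of paths = 1122150450

Inclusion–exclusion. Total paths: C(34, 16) = 2203961430. Through P₁: C(27, 13)·C(7, 3) = 702040500. Through P₂: C(30, 15)·C(4, 1) = 620470080. Since P₁ is strictly southwest of P₂, a monotone path through both must visit P₁ then P₂; paths through both = C(27, 13)·C(3, 2)·C(4, 1) = 240699600. Avoid both = 2203961430 − 702040500 − 620470080 + 240699600 = 1122150450.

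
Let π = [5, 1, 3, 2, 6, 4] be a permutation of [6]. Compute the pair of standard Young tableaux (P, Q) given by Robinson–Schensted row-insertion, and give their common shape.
P = [1, 2, 4] / [3, 6] / [5];  Q = [1, 3, 5] / [2, 6] / [4];  common shape = (3, 2, 1)

Row-insert the values π_1, π_2, … into P one at a time, bumping the leftmost entry strictly greater than the inserted value down to the next row. The recording tableau Q records, in position (i, j), the step at which that cell was added to P.
  Insert 5 (step 1): P = [5];  Q = [1]
  Insert 1 (step 2): P = [1] / [5];  Q = [1] / [2]
  Insert 3 (step 3): P = [1, 3] / [5];  Q = [1, 3] / [2]
  Insert 2 (step 4): P = [1, 2] / [3] / [5];  Q = [1, 3] / [2] / [4]
  Insert 6 (step 5): P = [1, 2, 6] / [3] / [5];  Q = [1, 3, 5] / [2] / [4]
  Insert 4 (step 6): P = [1, 2, 4] / [3, 6] / [5];  Q = [1, 3, 5] / [2, 6] / [4]
Final shape: (3, 2, 1).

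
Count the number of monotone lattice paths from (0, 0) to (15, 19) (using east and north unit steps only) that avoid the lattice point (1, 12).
Number of paths = 1854455880

Total paths from (0, 0) to (15, 19): C(34, 15) = 1855967520. Paths through (1, 12): (paths (0, 0) → (1, 12)) × (paths (1, 12) → (15, 19)) = C(13, 1) · C(21, 14) = 13 · 116280 = 1511640. Avoidance count = 1855967520 − 1511640 = 1854455880.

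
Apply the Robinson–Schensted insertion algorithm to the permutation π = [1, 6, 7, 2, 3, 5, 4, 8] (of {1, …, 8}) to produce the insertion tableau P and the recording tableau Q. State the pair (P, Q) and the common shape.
P = [1, 2, 3, 4, 8] / [5, 7] / [6];  Q = [1, 2, 3, 6, 8] / [4, 5] / [7];  common shape = (5, 2, 1)

Row-insert the values π_1, π_2, … into P one at a time, bumping the leftmost entry strictly greater than the inserted value down to the next row. The recording tableau Q records, in position (i, j), the step at which that cell was added to P.
  Insert 1 (step 1): P = [1];  Q = [1]
  Insert 6 (step 2): P = [1, 6];  Q = [1, 2]
  Insert 7 (step 3): P = [1, 6, 7];  Q = [1, 2, 3]
  Insert 2 (step 4): P = [1, 2, 7] / [6];  Q = [1, 2, 3] / [4]
  Insert 3 (step 5): P = [1, 2, 3] / [6, 7];  Q = [1, 2, 3] / [4, 5]
  Insert 5 (step 6): P = [1, 2, 3, 5] / [6, 7];  Q = [1, 2, 3, 6] / [4, 5]
  Insert 4 (step 7): P = [1, 2, 3, 4] / [5, 7] / [6];  Q = [1, 2, 3, 6] / [4, 5] / [7]
  Insert 8 (step 8): P = [1, 2, 3, 4, 8] / [5, 7] / [6];  Q = [1, 2, 3, 6, 8] / [4, 5] / [7]
Final shape: (5, 2, 1).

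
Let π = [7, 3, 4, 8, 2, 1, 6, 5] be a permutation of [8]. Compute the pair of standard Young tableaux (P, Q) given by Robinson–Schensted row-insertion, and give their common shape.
P = [1, 4, 5] / [2, 6] / [3, 8] / [7];  Q = [1, 3, 4] / [2, 7] / [5, 8] / [6];  common shape = (3, 2, 2, 1)

Row-insert the values π_1, π_2, … into P one at a time, bumping the leftmost entry strictly greater than the inserted value down to the next row. The recording tableau Q records, in position (i, j), the step at which that cell was added to P.
  Insert 7 (step 1): P = [7];  Q = [1]
  Insert 3 (step 2): P = [3] / [7];  Q = [1] / [2]
  Insert 4 (step 3): P = [3, 4] / [7];  Q = [1, 3] / [2]
  Insert 8 (step 4): P = [3, 4, 8] / [7];  Q = [1, 3, 4] / [2]
  Insert 2 (step 5): P = [2, 4, 8] / [3] / [7];  Q = [1, 3, 4] / [2] / [5]
  Insert 1 (step 6): P = [1, 4, 8] / [2] / [3] / [7];  Q = [1, 3, 4] / [2] / [5] / [6]
  Insert 6 (step 7): P = [1, 4, 6] / [2, 8] / [3] / [7];  Q = [1, 3, 4] / [2, 7] / [5] / [6]
  Insert 5 (step 8): P = [1, 4, 5] / [2, 6] / [3, 8] / [7];  Q = [1, 3, 4] / [2, 7] / [5, 8] / [6]
Final shape: (3, 2, 2, 1).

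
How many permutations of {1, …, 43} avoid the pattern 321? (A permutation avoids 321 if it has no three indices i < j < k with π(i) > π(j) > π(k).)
C_43 = 150853479205085351660700

These 321-avoiding permutations are counted by the Catalan number C_n = (1/(n + 1)) · C(2n, n). For n = 43: C_43 = (1/44) · C(86, 43) = 6637553085023755473070800/44 = 150853479205085351660700.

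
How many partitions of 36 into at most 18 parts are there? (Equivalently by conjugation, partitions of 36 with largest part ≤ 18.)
p(36, parts ≤ 18) = 16765

Use the recurrence p(n, m) = p(n, m−1) + p(n−m, m): either the largest part is < m (count p(n, m−1)) or the largest part is exactly m (remove one copy of m, count p(n−m, m)). With p(0, ·) = 1 this gives p(36, parts ≤ 18) = 16765. (By conjugating Young diagrams, this also counts partitions of 36 into at most 18 parts.)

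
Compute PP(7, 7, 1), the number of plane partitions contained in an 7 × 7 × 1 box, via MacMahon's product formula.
PP(7, 7, 1) = 3432

Evaluate the triple product over i = 1..7, j = 1..7, k = 1..1. The factors are (2/1) · (3/2) · (4/3) · (5/4) · (6/5) · (7/6) · (8/7) · (3/2) · … (49 factors total). The numerators and denominators telescope so the product is an integer; carrying out the multiplication exactly gives PP(7, 7, 1) = 3432.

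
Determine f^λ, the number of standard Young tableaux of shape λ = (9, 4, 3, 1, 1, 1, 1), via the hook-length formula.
# SYT of shape (9, 4, 3, 1, 1, 1, 1) = 59121920

Hook-length formula: f^λ = n! / Π hook(c), product over all cells c of the Young diagram. For λ = (9, 4, 3, 1, 1, 1, 1), n = 20 boxes. Hook lengths by row (left-to-right, top-to-bottom): [15, 10, 9, 7, 5, 4, 3, 2, 1]; [9, 4, 3, 1]; [7, 2, 1]; [4]; [3]; [2]; [1]. Product of hooks = 41150592000. So f^λ = 20! / 41150592000 = 2432902008176640000 / 41150592000 = 59121920.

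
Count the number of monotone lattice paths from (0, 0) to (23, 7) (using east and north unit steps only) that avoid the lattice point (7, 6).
Number of paths = 2006628

Total paths from (0, 0) to (23, 7): C(30, 23) = 2035800. Paths through (7, 6): (paths (0, 0) → (7, 6)) × (paths (7, 6) → (23, 7)) = C(13, 7) · C(17, 16) = 1716 · 17 = 29172. Avoidance count = 2035800 − 29172 = 2006628.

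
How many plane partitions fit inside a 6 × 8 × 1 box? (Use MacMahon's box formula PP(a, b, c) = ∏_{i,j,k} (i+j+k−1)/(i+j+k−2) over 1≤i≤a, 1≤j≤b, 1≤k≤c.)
PP(6, 8, 1) = 3003

Evaluate the triple product over i = 1..6, j = 1..8, k = 1..1. The factors are (2/1) · (3/2) · (4/3) · (5/4) · (6/5) · (7/6) · (8/7) · (9/8) · … (48 factors total). The numerators and denominators telescope so the product is an integer; carrying out the multiplication exactly gives PP(6, 8, 1) = 3003.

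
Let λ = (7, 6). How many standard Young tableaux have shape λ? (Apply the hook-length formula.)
# SYT of shape (7, 6) = 429

Hook-length formula: f^λ = n! / Π hook(c), product over all cells c of the Young diagram. For λ = (7, 6), n = 13 boxes. Hook lengths by row (left-to-right, top-to-bottom): [8, 7, 6, 5, 4, 3, 1]; [6, 5, 4, 3, 2, 1]. Product of hooks = 14515200. So f^λ = 13! / 14515200 = 6227020800 / 14515200 = 429.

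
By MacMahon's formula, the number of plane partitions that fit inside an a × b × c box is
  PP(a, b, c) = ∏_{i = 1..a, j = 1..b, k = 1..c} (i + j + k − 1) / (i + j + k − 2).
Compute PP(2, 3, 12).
PP(2, 3, 12) = 63700

Evaluate the triple product over i = 1..2, j = 1..3, k = 1..12. The factors are (2/1) · (3/2) · (4/3) · (5/4) · (6/5) · (7/6) · (8/7) · (9/8) · … (72 factors total). The numerators and denominators telescope so the product is an integer; carrying out the multiplication exactly gives PP(2, 3, 12) = 63700.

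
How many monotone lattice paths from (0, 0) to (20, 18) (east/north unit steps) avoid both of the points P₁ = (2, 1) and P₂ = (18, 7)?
Number of paths = 19945262502

Inclusion–exclusion. Total paths: C(38, 20) = 33578000610. Through P₁: C(3, 2)·C(35, 18) = 13612702950. Through P₂: C(25, 18)·C(13, 2) = 37494600. Since P₁ is strictly southwest of P₂, a monotone path through both must visit P₁ then P₂; paths through both = C(3, 2)·C(22, 16)·C(13, 2) = 17459442. Avoid both = 33578000610 − 13612702950 − 37494600 + 17459442 = 19945262502.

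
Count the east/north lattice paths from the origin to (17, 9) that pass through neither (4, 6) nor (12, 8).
Number of paths = 2307830

Inclusion–exclusion. Total paths: C(26, 17) = 3124550. Through P₁: C(10, 4)·C(16, 13) = 117600. Through P₂: C(20, 12)·C(6, 5) = 755820. Since P₁ is strictly southwest of P₂, a monotone path through both must visit P₁ then P₂; paths through both = C(10, 4)·C(10, 8)·C(6, 5) = 56700. Avoid both = 3124550 − 117600 − 755820 + 56700 = 2307830.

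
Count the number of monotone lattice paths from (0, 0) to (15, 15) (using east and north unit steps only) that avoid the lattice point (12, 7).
Number of paths = 146803500

Total paths from (0, 0) to (15, 15): C(30, 15) = 155117520. Paths through (12, 7): (paths (0, 0) → (12, 7)) × (paths (12, 7) → (15, 15)) = C(19, 12) · C(11, 3) = 50388 · 165 = 8314020. Avoidance count = 155117520 − 8314020 = 146803500.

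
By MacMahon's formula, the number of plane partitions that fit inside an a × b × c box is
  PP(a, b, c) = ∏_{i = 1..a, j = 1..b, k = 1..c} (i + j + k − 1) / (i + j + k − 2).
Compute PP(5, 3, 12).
PP(5, 3, 12) = 4892876352

Evaluate the triple product over i = 1..5, j = 1..3, k = 1..12. The factors are (2/1) · (3/2) · (4/3) · (5/4) · (6/5) · (7/6) · (8/7) · (9/8) · … (180 factors total). The numerators and denominators telescope so the product is an integer; carrying out the multiplication exactly gives PP(5, 3, 12) = 4892876352.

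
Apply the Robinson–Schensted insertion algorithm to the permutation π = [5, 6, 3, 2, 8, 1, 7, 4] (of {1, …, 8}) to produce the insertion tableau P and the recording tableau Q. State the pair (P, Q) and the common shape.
P = [1, 4, 7] / [2, 6] / [3, 8] / [5];  Q = [1, 2, 5] / [3, 7] / [4, 8] / [6];  common shape = (3, 2, 2, 1)

Row-insert the values π_1, π_2, … into P one at a time, bumping the leftmost entry strictly greater than the inserted value down to the next row. The recording tableau Q records, in position (i, j), the step at which that cell was added to P.
  Insert 5 (step 1): P = [5];  Q = [1]
  Insert 6 (step 2): P = [5, 6];  Q = [1, 2]
  Insert 3 (step 3): P = [3, 6] / [5];  Q = [1, 2] / [3]
  Insert 2 (step 4): P = [2, 6] / [3] / [5];  Q = [1, 2] / [3] / [4]
  Insert 8 (step 5): P = [2, 6, 8] / [3] / [5];  Q = [1, 2, 5] / [3] / [4]
  Insert 1 (step 6): P = [1, 6, 8] / [2] / [3] / [5];  Q = [1, 2, 5] / [3] / [4] / [6]
  Insert 7 (step 7): P = [1, 6, 7] / [2, 8] / [3] / [5];  Q = [1, 2, 5] / [3, 7] / [4] / [6]
  Insert 4 (step 8): P = [1, 4, 7] / [2, 6] / [3, 8] / [5];  Q = [1, 2, 5] / [3, 7] / [4, 8] / [6]
Final shape: (3, 2, 2, 1).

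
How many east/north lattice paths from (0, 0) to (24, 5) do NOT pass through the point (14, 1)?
Number of paths = 103740

Total paths from (0, 0) to (24, 5): C(29, 24) = 118755. Paths through (14, 1): (paths (0, 0) → (14, 1)) × (paths (14, 1) → (24, 5)) = C(15, 14) · C(14, 10) = 15 · 1001 = 15015. Avoidance count = 118755 − 15015 = 103740.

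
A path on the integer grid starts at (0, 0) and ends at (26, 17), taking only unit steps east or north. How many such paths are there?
Number of paths = 421171648758

A monotone lattice path from (0, 0) to (26, 17) consists of 26 east steps and 17 north steps in some order, so it is determined by which 26 of the 43 steps are east. The count is C(43, 26) = 421171648758.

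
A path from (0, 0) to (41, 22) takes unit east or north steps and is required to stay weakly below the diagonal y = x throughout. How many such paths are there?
Number of paths = 25108577638511850

By the reflection principle (André's argument), the number of monotone paths to (41, 22) with n ≤ m that never go above y = x is C(63, 41) − C(63, 42) = 52728013040874885 − 27619435402363035 = 25108577638511850.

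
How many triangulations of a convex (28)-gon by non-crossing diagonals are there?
C_26 = 18367353072152

These polygon triangulations are counted by the Catalan number C_n = (1/(n + 1)) · C(2n, n). For n = 26: C_26 = (1/27) · C(52, 26) = 495918532948104/27 = 18367353072152.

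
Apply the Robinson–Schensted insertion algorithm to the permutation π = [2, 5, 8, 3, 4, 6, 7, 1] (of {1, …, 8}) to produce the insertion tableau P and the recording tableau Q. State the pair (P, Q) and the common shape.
P = [1, 3, 4, 6, 7] / [2, 8] / [5];  Q = [1, 2, 3, 6, 7] / [4, 5] / [8];  common shape = (5, 2, 1)

Row-insert the values π_1, π_2, … into P one at a time, bumping the leftmost entry strictly greater than the inserted value down to the next row. The recording tableau Q records, in position (i, j), the step at which that cell was added to P.
  Insert 2 (step 1): P = [2];  Q = [1]
  Insert 5 (step 2): P = [2, 5];  Q = [1, 2]
  Insert 8 (step 3): P = [2, 5, 8];  Q = [1, 2, 3]
  Insert 3 (step 4): P = [2, 3, 8] / [5];  Q = [1, 2, 3] / [4]
  Insert 4 (step 5): P = [2, 3, 4] / [5, 8];  Q = [1, 2, 3] / [4, 5]
  Insert 6 (step 6): P = [2, 3, 4, 6] / [5, 8];  Q = [1, 2, 3, 6] / [4, 5]
  Insert 7 (step 7): P = [2, 3, 4, 6, 7] / [5, 8];  Q = [1, 2, 3, 6, 7] / [4, 5]
  Insert 1 (step 8): P = [1, 3, 4, 6, 7] / [2, 8] / [5];  Q = [1, 2, 3, 6, 7] / [4, 5] / [8]
Final shape: (5, 2, 1).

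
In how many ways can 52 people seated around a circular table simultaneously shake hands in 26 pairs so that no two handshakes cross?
C_26 = 18367353072152

These noncrossing handshakes are counted by the Catalan number C_n = (1/(n + 1)) · C(2n, n). For n = 26: C_26 = (1/27) · C(52, 26) = 495918532948104/27 = 18367353072152.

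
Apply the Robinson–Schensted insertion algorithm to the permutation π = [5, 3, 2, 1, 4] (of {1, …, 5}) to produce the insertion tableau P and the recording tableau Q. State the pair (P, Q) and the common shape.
P = [1, 4] / [2] / [3] / [5];  Q = [1, 5] / [2] / [3] / [4];  common shape = (2, 1, 1, 1)

Row-insert the values π_1, π_2, … into P one at a time, bumping the leftmost entry strictly greater than the inserted value down to the next row. The recording tableau Q records, in position (i, j), the step at which that cell was added to P.
  Insert 5 (step 1): P = [5];  Q = [1]
  Insert 3 (step 2): P = [3] / [5];  Q = [1] / [2]
  Insert 2 (step 3): P = [2] / [3] / [5];  Q = [1] / [2] / [3]
  Insert 1 (step 4): P = [1] / [2] / [3] / [5];  Q = [1] / [2] / [3] / [4]
  Insert 4 (step 5): P = [1, 4] / [2] / [3] / [5];  Q = [1, 5] / [2] / [3] / [4]
Final shape: (2, 1, 1, 1).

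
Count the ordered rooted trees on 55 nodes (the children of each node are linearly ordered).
C_54 = 451959718027953471447609509424

These ordered rooted trees are counted by the Catalan number C_n = (1/(n + 1)) · C(2n, n). For n = 54: C_54 = (1/55) · C(108, 54) = 24857784491537440929618523018320/55 = 451959718027953471447609509424.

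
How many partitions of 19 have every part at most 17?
p(19, parts ≤ 17) = 488

Use the recurrence p(n, m) = p(n, m−1) + p(n−m, m): either the largest part is < m (count p(n, m−1)) or the largest part is exactly m (remove one copy of m, count p(n−m, m)). With p(0, ·) = 1 this gives p(19, parts ≤ 17) = 488. (By conjugating Young diagrams, this also counts partitions of 19 into at most 17 parts.)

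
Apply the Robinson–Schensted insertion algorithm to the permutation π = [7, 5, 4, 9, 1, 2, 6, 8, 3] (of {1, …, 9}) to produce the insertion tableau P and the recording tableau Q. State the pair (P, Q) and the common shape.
P = [1, 2, 3, 8] / [4, 6] / [5, 9] / [7];  Q = [1, 4, 7, 8] / [2, 6] / [3, 9] / [5];  common shape = (4, 2, 2, 1)

Row-insert the values π_1, π_2, … into P one at a time, bumping the leftmost entry strictly greater than the inserted value down to the next row. The recording tableau Q records, in position (i, j), the step at which that cell was added to P.
  Insert 7 (step 1): P = [7];  Q = [1]
  Insert 5 (step 2): P = [5] / [7];  Q = [1] / [2]
  Insert 4 (step 3): P = [4] / [5] / [7];  Q = [1] / [2] / [3]
  Insert 9 (step 4): P = [4, 9] / [5] / [7];  Q = [1, 4] / [2] / [3]
  Insert 1 (step 5): P = [1, 9] / [4] / [5] / [7];  Q = [1, 4] / [2] / [3] / [5]
  Insert 2 (step 6): P = [1, 2] / [4, 9] / [5] / [7];  Q = [1, 4] / [2, 6] / [3] / [5]
  Insert 6 (step 7): P = [1, 2, 6] / [4, 9] / [5] / [7];  Q = [1, 4, 7] / [2, 6] / [3] / [5]
  Insert 8 (step 8): P = [1, 2, 6, 8] / [4, 9] / [5] / [7];  Q = [1, 4, 7, 8] / [2, 6] / [3] / [5]
  Insert 3 (step 9): P = [1, 2, 3, 8] / [4, 6] / [5, 9] / [7];  Q = [1, 4, 7, 8] / [2, 6] / [3, 9] / [5]
Final shape: (4, 2, 2, 1).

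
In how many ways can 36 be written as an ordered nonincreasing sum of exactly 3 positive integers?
p(36, 3 parts) = 108

Partitions of n into exactly k parts are in bijection with partitions of n − k into at most k parts (subtract 1 from each part). So p(36, exactly 3) = p(33, parts ≤ 3). Computing via the recurrence p(m, j) = p(m, j−1) + p(m−j, j) gives 108.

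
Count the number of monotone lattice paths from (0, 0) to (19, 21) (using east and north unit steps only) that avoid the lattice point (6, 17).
Number of paths = 131042154540

Total paths from (0, 0) to (19, 21): C(40, 19) = 131282408400. Paths through (6, 17): (paths (0, 0) → (6, 17)) × (paths (6, 17) → (19, 21)) = C(23, 6) · C(17, 13) = 100947 · 2380 = 240253860. Avoidance count = 131282408400 − 240253860 = 131042154540.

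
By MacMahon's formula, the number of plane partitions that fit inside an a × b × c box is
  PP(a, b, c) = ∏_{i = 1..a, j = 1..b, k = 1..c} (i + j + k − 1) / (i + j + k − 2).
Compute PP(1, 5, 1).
PP(1, 5, 1) = 6

Evaluate the triple product over i = 1..1, j = 1..5, k = 1..1. The factors are (2/1) · (3/2) · (4/3) · (5/4) · (6/5). The numerators and denominators telescope so the product is an integer; carrying out the multiplication exactly gives PP(1, 5, 1) = 6.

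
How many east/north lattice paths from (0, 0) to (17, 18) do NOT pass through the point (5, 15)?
Number of paths = 4530513330

Total paths from (0, 0) to (17, 18): C(35, 17) = 4537567650. Paths through (5, 15): (paths (0, 0) → (5, 15)) × (paths (5, 15) → (17, 18)) = C(20, 5) · C(15, 12) = 15504 · 455 = 7054320. Avoidance count = 4537567650 − 7054320 = 4530513330.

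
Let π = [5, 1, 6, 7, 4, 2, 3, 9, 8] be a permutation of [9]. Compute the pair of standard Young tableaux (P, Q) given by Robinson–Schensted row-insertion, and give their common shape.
P = [1, 2, 3, 8] / [4, 6, 7, 9] / [5];  Q = [1, 3, 4, 8] / [2, 5, 7, 9] / [6];  common shape = (4, 4, 1)

Row-insert the values π_1, π_2, … into P one at a time, bumping the leftmost entry strictly greater than the inserted value down to the next row. The recording tableau Q records, in position (i, j), the step at which that cell was added to P.
  Insert 5 (step 1): P = [5];  Q = [1]
  Insert 1 (step 2): P = [1] / [5];  Q = [1] / [2]
  Insert 6 (step 3): P = [1, 6] / [5];  Q = [1, 3] / [2]
  Insert 7 (step 4): P = [1, 6, 7] / [5];  Q = [1, 3, 4] / [2]
  Insert 4 (step 5): P = [1, 4, 7] / [5, 6];  Q = [1, 3, 4] / [2, 5]
  Insert 2 (step 6): P = [1, 2, 7] / [4, 6] / [5];  Q = [1, 3, 4] / [2, 5] / [6]
  Insert 3 (step 7): P = [1, 2, 3] / [4, 6, 7] / [5];  Q = [1, 3, 4] / [2, 5, 7] / [6]
  Insert 9 (step 8): P = [1, 2, 3, 9] / [4, 6, 7] / [5];  Q = [1, 3, 4, 8] / [2, 5, 7] / [6]
  Insert 8 (step 9): P = [1, 2, 3, 8] / [4, 6, 7, 9] / [5];  Q = [1, 3, 4, 8] / [2, 5, 7, 9] / [6]
Final shape: (4, 4, 1).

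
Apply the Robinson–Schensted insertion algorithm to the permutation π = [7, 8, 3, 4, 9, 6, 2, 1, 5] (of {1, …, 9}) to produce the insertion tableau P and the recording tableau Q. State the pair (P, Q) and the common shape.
P = [1, 4, 5] / [2, 6, 9] / [3, 8] / [7];  Q = [1, 2, 5] / [3, 4, 6] / [7, 9] / [8];  common shape = (3, 3, 2, 1)

Row-insert the values π_1, π_2, … into P one at a time, bumping the leftmost entry strictly greater than the inserted value down to the next row. The recording tableau Q records, in position (i, j), the step at which that cell was added to P.
  Insert 7 (step 1): P = [7];  Q = [1]
  Insert 8 (step 2): P = [7, 8];  Q = [1, 2]
  Insert 3 (step 3): P = [3, 8] / [7];  Q = [1, 2] / [3]
  Insert 4 (step 4): P = [3, 4] / [7, 8];  Q = [1, 2] / [3, 4]
  Insert 9 (step 5): P = [3, 4, 9] / [7, 8];  Q = [1, 2, 5] / [3, 4]
  Insert 6 (step 6): P = [3, 4, 6] / [7, 8, 9];  Q = [1, 2, 5] / [3, 4, 6]
  Insert 2 (step 7): P = [2, 4, 6] / [3, 8, 9] / [7];  Q = [1, 2, 5] / [3, 4, 6] / [7]
  Insert 1 (step 8): P = [1, 4, 6] / [2, 8, 9] / [3] / [7];  Q = [1, 2, 5] / [3, 4, 6] / [7] / [8]
  Insert 5 (step 9): P = [1, 4, 5] / [2, 6, 9] / [3, 8] / [7];  Q = [1, 2, 5] / [3, 4, 6] / [7, 9] / [8]
Final shape: (3, 3, 2, 1).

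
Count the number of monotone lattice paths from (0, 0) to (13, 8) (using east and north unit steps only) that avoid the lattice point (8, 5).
Number of paths = 131418

Total paths from (0, 0) to (13, 8): C(21, 13) = 203490. Paths through (8, 5): (paths (0, 0) → (8, 5)) × (paths (8, 5) → (13, 8)) = C(13, 8) · C(8, 5) = 1287 · 56 = 72072. Avoidance count = 203490 − 72072 = 131418.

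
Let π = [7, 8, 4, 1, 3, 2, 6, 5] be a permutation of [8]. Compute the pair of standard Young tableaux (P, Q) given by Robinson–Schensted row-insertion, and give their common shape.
P = [1, 2, 5] / [3, 6] / [4, 8] / [7];  Q = [1, 2, 7] / [3, 5] / [4, 8] / [6];  common shape = (3, 2, 2, 1)

Row-insert the values π_1, π_2, … into P one at a time, bumping the leftmost entry strictly greater than the inserted value down to the next row. The recording tableau Q records, in position (i, j), the step at which that cell was added to P.
  Insert 7 (step 1): P = [7];  Q = [1]
  Insert 8 (step 2): P = [7, 8];  Q = [1, 2]
  Insert 4 (step 3): P = [4, 8] / [7];  Q = [1, 2] / [3]
  Insert 1 (step 4): P = [1, 8] / [4] / [7];  Q = [1, 2] / [3] / [4]
  Insert 3 (step 5): P = [1, 3] / [4, 8] / [7];  Q = [1, 2] / [3, 5] / [4]
  Insert 2 (step 6): P = [1, 2] / [3, 8] / [4] / [7];  Q = [1, 2] / [3, 5] / [4] / [6]
  Insert 6 (step 7): P = [1, 2, 6] / [3, 8] / [4] / [7];  Q = [1, 2, 7] / [3, 5] / [4] / [6]
  Insert 5 (step 8): P = [1, 2, 5] / [3, 6] / [4, 8] / [7];  Q = [1, 2, 7] / [3, 5] / [4, 8] / [6]
Final shape: (3, 2, 2, 1).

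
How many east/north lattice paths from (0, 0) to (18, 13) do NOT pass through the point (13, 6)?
Number of paths = 184764531

Total paths from (0, 0) to (18, 13): C(31, 18) = 206253075. Paths through (13, 6): (paths (0, 0) → (13, 6)) × (paths (13, 6) → (18, 13)) = C(19, 13) · C(12, 5) = 27132 · 792 = 21488544. Avoidance count = 206253075 − 21488544 = 184764531.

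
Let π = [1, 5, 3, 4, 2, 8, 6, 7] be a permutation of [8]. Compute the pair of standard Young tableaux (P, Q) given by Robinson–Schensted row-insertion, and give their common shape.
P = [1, 2, 4, 6, 7] / [3, 8] / [5];  Q = [1, 2, 4, 6, 8] / [3, 7] / [5];  common shape = (5, 2, 1)

Row-insert the values π_1, π_2, … into P one at a time, bumping the leftmost entry strictly greater than the inserted value down to the next row. The recording tableau Q records, in position (i, j), the step at which that cell was added to P.
  Insert 1 (step 1): P = [1];  Q = [1]
  Insert 5 (step 2): P = [1, 5];  Q = [1, 2]
  Insert 3 (step 3): P = [1, 3] / [5];  Q = [1, 2] / [3]
  Insert 4 (step 4): P = [1, 3, 4] / [5];  Q = [1, 2, 4] / [3]
  Insert 2 (step 5): P = [1, 2, 4] / [3] / [5];  Q = [1, 2, 4] / [3] / [5]
  Insert 8 (step 6): P = [1, 2, 4, 8] / [3] / [5];  Q = [1, 2, 4, 6] / [3] / [5]
  Insert 6 (step 7): P = [1, 2, 4, 6] / [3, 8] / [5];  Q = [1, 2, 4, 6] / [3, 7] / [5]
  Insert 7 (step 8): P = [1, 2, 4, 6, 7] / [3, 8] / [5];  Q = [1, 2, 4, 6, 8] / [3, 7] / [5]
Final shape: (5, 2, 1).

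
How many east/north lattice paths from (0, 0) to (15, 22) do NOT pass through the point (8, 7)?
Number of paths = 8266749120

Total paths from (0, 0) to (15, 22): C(37, 15) = 9364199760. Paths through (8, 7): (paths (0, 0) → (8, 7)) × (paths (8, 7) → (15, 22)) = C(15, 8) · C(22, 7) = 6435 · 170544 = 1097450640. Avoidance count = 9364199760 − 1097450640 = 8266749120.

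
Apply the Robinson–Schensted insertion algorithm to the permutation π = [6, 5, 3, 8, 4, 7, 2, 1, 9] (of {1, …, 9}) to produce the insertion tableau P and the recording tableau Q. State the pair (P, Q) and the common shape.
P = [1, 4, 7, 9] / [2, 8] / [3] / [5] / [6];  Q = [1, 4, 6, 9] / [2, 5] / [3] / [7] / [8];  common shape = (4, 2, 1, 1, 1)

Row-insert the values π_1, π_2, … into P one at a time, bumping the leftmost entry strictly greater than the inserted value down to the next row. The recording tableau Q records, in position (i, j), the step at which that cell was added to P.
  Insert 6 (step 1): P = [6];  Q = [1]
  Insert 5 (step 2): P = [5] / [6];  Q = [1] / [2]
  Insert 3 (step 3): P = [3] / [5] / [6];  Q = [1] / [2] / [3]
  Insert 8 (step 4): P = [3, 8] / [5] / [6];  Q = [1, 4] / [2] / [3]
  Insert 4 (step 5): P = [3, 4] / [5, 8] / [6];  Q = [1, 4] / [2, 5] / [3]
  Insert 7 (step 6): P = [3, 4, 7] / [5, 8] / [6];  Q = [1, 4, 6] / [2, 5] / [3]
  Insert 2 (step 7): P = [2, 4, 7] / [3, 8] / [5] / [6];  Q = [1, 4, 6] / [2, 5] / [3] / [7]
  Insert 1 (step 8): P = [1, 4, 7] / [2, 8] / [3] / [5] / [6];  Q = [1, 4, 6] / [2, 5] / [3] / [7] / [8]
  Insert 9 (step 9): P = [1, 4, 7, 9] / [2, 8] / [3] / [5] / [6];  Q = [1, 4, 6, 9] / [2, 5] / [3] / [7] / [8]
Final shape: (4, 2, 1, 1, 1).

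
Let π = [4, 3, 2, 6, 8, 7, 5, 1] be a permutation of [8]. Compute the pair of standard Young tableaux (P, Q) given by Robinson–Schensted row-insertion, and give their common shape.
P = [1, 5, 7] / [2, 6] / [3, 8] / [4];  Q = [1, 4, 5] / [2, 6] / [3, 7] / [8];  common shape = (3, 2, 2, 1)

Row-insert the values π_1, π_2, … into P one at a time, bumping the leftmost entry strictly greater than the inserted value down to the next row. The recording tableau Q records, in position (i, j), the step at which that cell was added to P.
  Insert 4 (step 1): P = [4];  Q = [1]
  Insert 3 (step 2): P = [3] / [4];  Q = [1] / [2]
  Insert 2 (step 3): P = [2] / [3] / [4];  Q = [1] / [2] / [3]
  Insert 6 (step 4): P = [2, 6] / [3] / [4];  Q = [1, 4] / [2] / [3]
  Insert 8 (step 5): P = [2, 6, 8] / [3] / [4];  Q = [1, 4, 5] / [2] / [3]
  Insert 7 (step 6): P = [2, 6, 7] / [3, 8] / [4];  Q = [1, 4, 5] / [2, 6] / [3]
  Insert 5 (step 7): P = [2, 5, 7] / [3, 6] / [4, 8];  Q = [1, 4, 5] / [2, 6] / [3, 7]
  Insert 1 (step 8): P = [1, 5, 7] / [2, 6] / [3, 8] / [4];  Q = [1, 4, 5] / [2, 6] / [3, 7] / [8]
Final shape: (3, 2, 2, 1).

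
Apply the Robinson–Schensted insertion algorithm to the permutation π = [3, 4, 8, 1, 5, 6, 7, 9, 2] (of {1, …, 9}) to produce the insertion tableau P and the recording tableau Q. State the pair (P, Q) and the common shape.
P = [1, 2, 5, 6, 7, 9] / [3, 4] / [8];  Q = [1, 2, 3, 6, 7, 8] / [4, 5] / [9];  common shape = (6, 2, 1)

Row-insert the values π_1, π_2, … into P one at a time, bumping the leftmost entry strictly greater than the inserted value down to the next row. The recording tableau Q records, in position (i, j), the step at which that cell was added to P.
  Insert 3 (step 1): P = [3];  Q = [1]
  Insert 4 (step 2): P = [3, 4];  Q = [1, 2]
  Insert 8 (step 3): P = [3, 4, 8];  Q = [1, 2, 3]
  Insert 1 (step 4): P = [1, 4, 8] / [3];  Q = [1, 2, 3] / [4]
  Insert 5 (step 5): P = [1, 4, 5] / [3, 8];  Q = [1, 2, 3] / [4, 5]
  Insert 6 (step 6): P = [1, 4, 5, 6] / [3, 8];  Q = [1, 2, 3, 6] / [4, 5]
  Insert 7 (step 7): P = [1, 4, 5, 6, 7] / [3, 8];  Q = [1, 2, 3, 6, 7] / [4, 5]
  Insert 9 (step 8): P = [1, 4, 5, 6, 7, 9] / [3, 8];  Q = [1, 2, 3, 6, 7, 8] / [4, 5]
  Insert 2 (step 9): P = [1, 2, 5, 6, 7, 9] / [3, 4] / [8];  Q = [1, 2, 3, 6, 7, 8] / [4, 5] / [9]
Final shape: (6, 2, 1).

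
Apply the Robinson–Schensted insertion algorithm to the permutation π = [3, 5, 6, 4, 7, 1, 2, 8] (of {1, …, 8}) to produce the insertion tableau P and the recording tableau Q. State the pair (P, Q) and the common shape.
P = [1, 2, 6, 7, 8] / [3, 4] / [5];  Q = [1, 2, 3, 5, 8] / [4, 7] / [6];  common shape = (5, 2, 1)

Row-insert the values π_1, π_2, … into P one at a time, bumping the leftmost entry strictly greater than the inserted value down to the next row. The recording tableau Q records, in position (i, j), the step at which that cell was added to P.
  Insert 3 (step 1): P = [3];  Q = [1]
  Insert 5 (step 2): P = [3, 5];  Q = [1, 2]
  Insert 6 (step 3): P = [3, 5, 6];  Q = [1, 2, 3]
  Insert 4 (step 4): P = [3, 4, 6] / [5];  Q = [1, 2, 3] / [4]
  Insert 7 (step 5): P = [3, 4, 6, 7] / [5];  Q = [1, 2, 3, 5] / [4]
  Insert 1 (step 6): P = [1, 4, 6, 7] / [3] / [5];  Q = [1, 2, 3, 5] / [4] / [6]
  Insert 2 (step 7): P = [1, 2, 6, 7] / [3, 4] / [5];  Q = [1, 2, 3, 5] / [4, 7] / [6]
  Insert 8 (step 8): P = [1, 2, 6, 7, 8] / [3, 4] / [5];  Q = [1, 2, 3, 5, 8] / [4, 7] / [6]
Final shape: (5, 2, 1).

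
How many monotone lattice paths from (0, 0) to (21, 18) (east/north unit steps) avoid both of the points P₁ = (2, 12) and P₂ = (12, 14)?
Number of paths = 55442066680

Inclusion–exclusion. Total paths: C(39, 21) = 62359143990. Through P₁: C(14, 2)·C(25, 19) = 16116100. Through P₂: C(26, 12)·C(13, 9) = 6905255500. Since P₁ is strictly southwest of P₂, a monotone path through both must visit P₁ then P₂; paths through both = C(14, 2)·C(12, 10)·C(13, 9) = 4294290. Avoid both = 62359143990 − 16116100 − 6905255500 + 4294290 = 55442066680.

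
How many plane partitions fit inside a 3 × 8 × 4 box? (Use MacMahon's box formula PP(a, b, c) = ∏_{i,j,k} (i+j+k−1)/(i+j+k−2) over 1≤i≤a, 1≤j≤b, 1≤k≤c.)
PP(3, 8, 4) = 4723719

Evaluate the triple product over i = 1..3, j = 1..8, k = 1..4. The factors are (2/1) · (3/2) · (4/3) · (5/4) · (3/2) · (4/3) · (5/4) · (6/5) · … (96 factors total). The numerators and denominators telescope so the product is an integer; carrying out the multiplication exactly gives PP(3, 8, 4) = 4723719.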